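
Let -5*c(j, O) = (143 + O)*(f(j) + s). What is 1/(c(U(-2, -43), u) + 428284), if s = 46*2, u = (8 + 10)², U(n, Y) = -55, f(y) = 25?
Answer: 5/2086781 ≈ 2.3960e-6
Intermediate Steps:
u = 324 (u = 18² = 324)
s = 92
c(j, O) = -16731/5 - 117*O/5 (c(j, O) = -(143 + O)*(25 + 92)/5 = -(143 + O)*117/5 = -(16731 + 117*O)/5 = -16731/5 - 117*O/5)
1/(c(U(-2, -43), u) + 428284) = 1/((-16731/5 - 117/5*324) + 428284) = 1/((-16731/5 - 37908/5) + 428284) = 1/(-54639/5 + 428284) = 1/(2086781/5) = 5/2086781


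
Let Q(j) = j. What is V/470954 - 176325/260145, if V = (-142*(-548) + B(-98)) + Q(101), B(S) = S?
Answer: -4186449353/8167755222 ≈ -0.51256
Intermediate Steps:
V = 77819 (V = (-142*(-548) - 98) + 101 = (77816 - 98) + 101 = 77718 + 101 = 77819)
V/470954 - 176325/260145 = 77819/470954 - 176325/260145 = 77819*(1/470954) - 176325*1/260145 = 77819/470954 - 11755/17343 = -4186449353/8167755222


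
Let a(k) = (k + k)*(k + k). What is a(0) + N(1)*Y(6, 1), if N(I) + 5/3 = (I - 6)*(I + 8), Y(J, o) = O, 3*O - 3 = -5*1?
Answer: 280/9 ≈ 31.111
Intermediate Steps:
O = -⅔ (O = 1 + (-5*1)/3 = 1 + (⅓)*(-5) = 1 - 5/3 = -⅔ ≈ -0.66667)
Y(J, o) = -⅔
a(k) = 4*k² (a(k) = (2*k)*(2*k) = 4*k²)
N(I) = -5/3 + (-6 + I)*(8 + I) (N(I) = -5/3 + (I - 6)*(I + 8) = -5/3 + (-6 + I)*(8 + I))
a(0) + N(1)*Y(6, 1) = 4*0² + (-149/3 + 1² + 2*1)*(-⅔) = 4*0 + (-149/3 + 1 + 2)*(-⅔) = 0 - 140/3*(-⅔) = 0 + 280/9 = 280/9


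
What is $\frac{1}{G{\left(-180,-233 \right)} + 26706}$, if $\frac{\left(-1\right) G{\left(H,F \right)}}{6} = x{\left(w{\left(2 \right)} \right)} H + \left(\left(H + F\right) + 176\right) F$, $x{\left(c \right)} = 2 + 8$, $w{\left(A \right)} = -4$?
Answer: $- \frac{1}{293820} \approx -3.4034 \cdot 10^{-6}$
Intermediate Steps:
$x{\left(c \right)} = 10$
$G{\left(H,F \right)} = - 60 H - 6 F \left(176 + F + H\right)$ ($G{\left(H,F \right)} = - 6 \left(10 H + \left(\left(H + F\right) + 176\right) F\right) = - 6 \left(10 H + \left(\left(F + H\right) + 176\right) F\right) = - 6 \left(10 H + \left(176 + F + H\right) F\right) = - 6 \left(10 H + F \left(176 + F + H\right)\right) = - 60 H - 6 F \left(176 + F + H\right)$)
$\frac{1}{G{\left(-180,-233 \right)} + 26706} = \frac{1}{\left(\left(-1056\right) \left(-233\right) - -10800 - 6 \left(-233\right)^{2} - \left(-1398\right) \left(-180\right)\right) + 26706} = \frac{1}{\left(246048 + 10800 - 325734 - 251640\right) + 26706} = \frac{1}{-320526 + 26706} = \frac{1}{-293820} = - \frac{1}{293820}$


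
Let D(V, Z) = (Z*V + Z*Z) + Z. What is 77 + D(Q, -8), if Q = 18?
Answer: -11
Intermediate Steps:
D(V, Z) = Z + Z² + V*Z (D(V, Z) = (V*Z + Z²) + Z = (Z² + V*Z) + Z = Z + Z² + V*Z)
77 + D(Q, -8) = 77 - 8*(1 + 18 - 8) = 77 - 8*11 = 77 - 88 = -11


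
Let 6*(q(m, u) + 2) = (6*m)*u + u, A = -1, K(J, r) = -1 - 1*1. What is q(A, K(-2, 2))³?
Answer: -1/27 ≈ -0.037037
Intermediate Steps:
K(J, r) = -2 (K(J, r) = -1 - 1 = -2)
q(m, u) = -2 + u/6 + m*u (q(m, u) = -2 + ((6*m)*u + u)/6 = -2 + (6*m*u + u)/6 = -2 + (u + 6*m*u)/6 = -2 + (u/6 + m*u) = -2 + u/6 + m*u)
q(A, K(-2, 2))³ = (-2 + (⅙)*(-2) - 1*(-2))³ = (-2 - ⅓ + 2)³ = (-⅓)³ = -1/27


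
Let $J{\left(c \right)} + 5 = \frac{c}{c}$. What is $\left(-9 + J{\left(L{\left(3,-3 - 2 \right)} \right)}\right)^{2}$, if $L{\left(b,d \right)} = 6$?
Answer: $169$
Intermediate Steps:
$J{\left(c \right)} = -4$ ($J{\left(c \right)} = -5 + \frac{c}{c} = -5 + 1 = -4$)
$\left(-9 + J{\left(L{\left(3,-3 - 2 \right)} \right)}\right)^{2} = \left(-9 - 4\right)^{2} = \left(-13\right)^{2} = 169$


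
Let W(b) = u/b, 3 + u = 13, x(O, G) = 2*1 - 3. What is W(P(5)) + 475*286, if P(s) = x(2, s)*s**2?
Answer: 679248/5 ≈ 1.3585e+5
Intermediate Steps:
x(O, G) = -1 (x(O, G) = 2 - 3 = -1)
u = 10 (u = -3 + 13 = 10)
P(s) = -s**2
W(b) = 10/b
W(P(5)) + 475*286 = 10/((-1*5**2)) + 475*286 = 10/((-1*25)) + 135850 = 10/(-25) + 135850 = 10*(-1/25) + 135850 = -2/5 + 135850 = 679248/5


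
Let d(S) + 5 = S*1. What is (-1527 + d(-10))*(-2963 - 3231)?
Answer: 9551148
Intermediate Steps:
d(S) = -5 + S (d(S) = -5 + S*1 = -5 + S)
(-1527 + d(-10))*(-2963 - 3231) = (-1527 + (-5 - 10))*(-2963 - 3231) = (-1527 - 15)*(-6194) = -1542*(-6194) = 9551148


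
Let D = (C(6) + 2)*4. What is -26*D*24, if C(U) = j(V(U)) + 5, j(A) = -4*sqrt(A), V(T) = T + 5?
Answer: -17472 + 9984*sqrt(11) ≈ 15641.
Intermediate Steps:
V(T) = 5 + T
C(U) = 5 - 4*sqrt(5 + U) (C(U) = -4*sqrt(5 + U) + 5 = 5 - 4*sqrt(5 + U))
D = 28 - 16*sqrt(11) (D = ((5 - 4*sqrt(5 + 6)) + 2)*4 = ((5 - 4*sqrt(11)) + 2)*4 = (7 - 4*sqrt(11))*4 = 28 - 16*sqrt(11) ≈ -25.066)
-26*D*24 = -26*(28 - 16*sqrt(11))*24 = (-728 + 416*sqrt(11))*24 = -17472 + 9984*sqrt(11)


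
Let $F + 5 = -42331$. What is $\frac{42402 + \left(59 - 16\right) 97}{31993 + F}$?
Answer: $- \frac{46573}{10343} \approx -4.5029$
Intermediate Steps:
$F = -42336$ ($F = -5 - 42331 = -42336$)
$\frac{42402 + \left(59 - 16\right) 97}{31993 + F} = \frac{42402 + \left(59 - 16\right) 97}{31993 - 42336} = \frac{42402 + 43 \cdot 97}{-10343} = \left(42402 + 4171\right) \left(- \frac{1}{10343}\right) = 46573 \left(- \frac{1}{10343}\right) = - \frac{46573}{10343}$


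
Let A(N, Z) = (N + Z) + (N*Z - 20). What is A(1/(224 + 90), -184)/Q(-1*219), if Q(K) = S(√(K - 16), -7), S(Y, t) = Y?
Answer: 64239*I*√235/73790 ≈ 13.346*I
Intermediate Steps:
Q(K) = √(-16 + K) (Q(K) = √(K - 16) = √(-16 + K))
A(N, Z) = -20 + N + Z + N*Z (A(N, Z) = (N + Z) + (-20 + N*Z) = -20 + N + Z + N*Z)
A(1/(224 + 90), -184)/Q(-1*219) = (-20 + 1/(224 + 90) - 184 - 184/(224 + 90))/(√(-16 - 1*219)) = (-20 + 1/314 - 184 - 184/314)/(√(-16 - 219)) = (-20 + 1/314 - 184 + (1/314)*(-184))/(√(-235)) = (-20 + 1/314 - 184 - 92/157)/((I*√235)) = -(-64239)*I*√235/73790 = 64239*I*√235/73790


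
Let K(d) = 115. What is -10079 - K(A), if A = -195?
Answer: -10194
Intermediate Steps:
-10079 - K(A) = -10079 - 1*115 = -10079 - 115 = -10194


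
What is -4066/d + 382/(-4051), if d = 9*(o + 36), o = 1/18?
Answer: -33190650/2629099 ≈ -12.624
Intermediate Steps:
o = 1/18 ≈ 0.055556
d = 649/2 (d = 9*(1/18 + 36) = 9*(649/18) = 649/2 ≈ 324.50)
-4066/d + 382/(-4051) = -4066/649/2 + 382/(-4051) = -4066*2/649 + 382*(-1/4051) = -8132/649 - 382/4051 = -33190650/2629099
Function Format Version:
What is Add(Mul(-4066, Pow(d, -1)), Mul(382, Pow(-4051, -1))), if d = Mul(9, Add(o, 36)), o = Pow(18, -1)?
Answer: Rational(-33190650, 2629099) ≈ -12.624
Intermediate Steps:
o = Rational(1, 18) ≈ 0.055556
d = Rational(649, 2) (d = Mul(9, Add(Rational(1, 18), 36)) = Mul(9, Rational(649, 18)) = Rational(649, 2) ≈ 324.50)
Add(Mul(-4066, Pow(d, -1)), Mul(382, Pow(-4051, -1))) = Add(Mul(-4066, Pow(Rational(649, 2), -1)), Mul(382, Pow(-4051, -1))) = Add(Mul(-4066, Rational(2, 649)), Mul(382, Rational(-1, 4051))) = Add(Rational(-8132, 649), Rational(-382, 4051)) = Rational(-33190650, 2629099)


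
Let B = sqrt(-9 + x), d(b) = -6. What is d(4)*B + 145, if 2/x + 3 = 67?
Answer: 145 - 3*I*sqrt(574)/4 ≈ 145.0 - 17.969*I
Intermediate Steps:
x = 1/32 (x = 2/(-3 + 67) = 2/64 = 2*(1/64) = 1/32 ≈ 0.031250)
B = I*sqrt(574)/8 (B = sqrt(-9 + 1/32) = sqrt(-287/32) = I*sqrt(574)/8 ≈ 2.9948*I)
d(4)*B + 145 = -3*I*sqrt(574)/4 + 145 = 145 - 3*I*sqrt(574)/4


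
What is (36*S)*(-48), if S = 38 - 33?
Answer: -8640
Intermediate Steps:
S = 5
(36*S)*(-48) = (36*5)*(-48) = 180*(-48) = -8640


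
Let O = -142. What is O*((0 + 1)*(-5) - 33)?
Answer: 5396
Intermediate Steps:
O*((0 + 1)*(-5) - 33) = -142*((0 + 1)*(-5) - 33) = -142*(1*(-5) - 33) = -142*(-5 - 33) = -142*(-38) = 5396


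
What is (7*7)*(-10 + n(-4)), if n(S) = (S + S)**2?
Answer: 2646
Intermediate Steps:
n(S) = 4*S**2 (n(S) = (2*S)**2 = 4*S**2)
(7*7)*(-10 + n(-4)) = (7*7)*(-10 + 4*(-4)**2) = 49*(-10 + 4*16) = 49*(-10 + 64) = 49*54 = 2646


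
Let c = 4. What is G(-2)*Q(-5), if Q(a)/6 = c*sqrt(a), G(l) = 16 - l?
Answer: 432*I*sqrt(5) ≈ 965.98*I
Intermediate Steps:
Q(a) = 24*sqrt(a) (Q(a) = 6*(4*sqrt(a)) = 24*sqrt(a))
G(-2)*Q(-5) = (16 - 1*(-2))*(24*sqrt(-5)) = (16 + 2)*(24*(I*sqrt(5))) = 18*(24*I*sqrt(5)) = 432*I*sqrt(5)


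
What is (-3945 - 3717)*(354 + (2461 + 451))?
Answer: -25024092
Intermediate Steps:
(-3945 - 3717)*(354 + (2461 + 451)) = -7662*(354 + 2912) = -7662*3266 = -25024092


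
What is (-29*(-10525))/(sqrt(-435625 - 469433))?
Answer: -305225*I*sqrt(100562)/301686 ≈ -320.83*I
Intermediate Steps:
(-29*(-10525))/(sqrt(-435625 - 469433)) = 305225/(sqrt(-905058)) = 305225/((3*I*sqrt(100562))) = 305225*(-I*sqrt(100562)/301686) = -305225*I*sqrt(100562)/301686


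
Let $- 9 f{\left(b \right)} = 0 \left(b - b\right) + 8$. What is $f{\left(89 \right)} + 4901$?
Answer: $\frac{44101}{9} \approx 4900.1$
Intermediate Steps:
$f{\left(b \right)} = - \frac{8}{9}$ ($f{\left(b \right)} = - \frac{0 \left(b - b\right) + 8}{9} = - \frac{0 \cdot 0 + 8}{9} = - \frac{0 + 8}{9} = \left(- \frac{1}{9}\right) 8 = - \frac{8}{9}$)
$f{\left(89 \right)} + 4901 = - \frac{8}{9} + 4901 = \frac{44101}{9}$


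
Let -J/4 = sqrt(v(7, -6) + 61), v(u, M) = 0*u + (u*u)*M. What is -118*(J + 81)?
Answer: -9558 + 472*I*sqrt(233) ≈ -9558.0 + 7204.8*I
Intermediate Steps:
v(u, M) = M*u**2 (v(u, M) = 0 + u**2*M = 0 + M*u**2 = M*u**2)
J = -4*I*sqrt(233) (J = -4*sqrt(-6*7**2 + 61) = -4*sqrt(-6*49 + 61) = -4*sqrt(-294 + 61) = -4*I*sqrt(233) ≈ -61.057*I)
-118*(J + 81) = -118*(-4*I*sqrt(233) + 81) = -118*(81 - 4*I*sqrt(233)) = -9558 + 472*I*sqrt(233)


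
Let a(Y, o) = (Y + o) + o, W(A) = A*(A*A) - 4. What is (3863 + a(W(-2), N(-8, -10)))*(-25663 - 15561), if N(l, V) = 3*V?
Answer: -156280184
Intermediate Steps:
W(A) = -4 + A³ (W(A) = A*A² - 4 = A³ - 4 = -4 + A³)
a(Y, o) = Y + 2*o
(3863 + a(W(-2), N(-8, -10)))*(-25663 - 15561) = (3863 + ((-4 + (-2)³) + 2*(3*(-10))))*(-25663 - 15561) = (3863 + ((-4 - 8) + 2*(-30)))*(-41224) = (3863 + (-12 - 60))*(-41224) = (3863 - 72)*(-41224) = 3791*(-41224) = -156280184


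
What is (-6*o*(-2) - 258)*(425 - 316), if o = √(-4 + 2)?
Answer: -28122 + 1308*I*√2 ≈ -28122.0 + 1849.8*I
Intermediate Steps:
o = I*√2 (o = √(-2) = I*√2 ≈ 1.4142*I)
(-6*o*(-2) - 258)*(425 - 316) = (-6*I*√2*(-2) - 258)*(425 - 316) = (-6*I*√2*(-2) - 258)*109 = (12*I*√2 - 258)*109 = (-258 + 12*I*√2)*109 = -28122 + 1308*I*√2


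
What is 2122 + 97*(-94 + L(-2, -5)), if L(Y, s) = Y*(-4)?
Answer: -6220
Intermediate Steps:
L(Y, s) = -4*Y
2122 + 97*(-94 + L(-2, -5)) = 2122 + 97*(-94 - 4*(-2)) = 2122 + 97*(-94 + 8) = 2122 + 97*(-86) = 2122 - 8342 = -6220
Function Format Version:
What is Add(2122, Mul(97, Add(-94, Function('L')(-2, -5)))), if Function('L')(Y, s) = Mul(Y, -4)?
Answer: -6220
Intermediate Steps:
Function('L')(Y, s) = Mul(-4, Y)
Add(2122, Mul(97, Add(-94, Function('L')(-2, -5)))) = Add(2122, Mul(97, Add(-94, Mul(-4, -2)))) = Add(2122, Mul(97, Add(-94, 8))) = Add(2122, Mul(97, -86)) = Add(2122, -8342) = -6220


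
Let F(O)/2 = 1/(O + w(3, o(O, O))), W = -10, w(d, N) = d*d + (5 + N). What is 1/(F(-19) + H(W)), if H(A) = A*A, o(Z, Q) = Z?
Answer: 12/1199 ≈ 0.010008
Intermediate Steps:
w(d, N) = 5 + N + d² (w(d, N) = d² + (5 + N) = 5 + N + d²)
H(A) = A²
F(O) = 2/(14 + 2*O) (F(O) = 2/(O + (5 + O + 3²)) = 2/(O + (5 + O + 9)) = 2/(O + (14 + O)) = 2/(14 + 2*O))
1/(F(-19) + H(W)) = 1/(1/(7 - 19) + (-10)²) = 1/(1/(-12) + 100) = 1/(-1/12 + 100) = 1/(1199/12) = 12/1199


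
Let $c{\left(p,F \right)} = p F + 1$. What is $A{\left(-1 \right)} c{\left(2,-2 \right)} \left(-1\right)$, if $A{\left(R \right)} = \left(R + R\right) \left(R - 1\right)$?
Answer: $12$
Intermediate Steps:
$A{\left(R \right)} = 2 R \left(-1 + R\right)$
$c{\left(p,F \right)} = 1 + F p$ ($c{\left(p,F \right)} = F p + 1 = 1 + F p$)
$A{\left(-1 \right)} c{\left(2,-2 \right)} \left(-1\right) = 2 \left(-1\right) \left(-1 - 1\right) \left(1 - 4\right) \left(-1\right) = 2 \left(-1\right) \left(-2\right) \left(1 - 4\right) \left(-1\right) = 4 \left(-3\right) \left(-1\right) = \left(-12\right) \left(-1\right) = 12$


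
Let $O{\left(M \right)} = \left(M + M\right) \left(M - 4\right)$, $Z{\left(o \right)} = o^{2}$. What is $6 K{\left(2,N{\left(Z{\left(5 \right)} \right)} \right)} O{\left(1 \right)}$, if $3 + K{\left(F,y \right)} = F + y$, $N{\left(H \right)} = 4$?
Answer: $-108$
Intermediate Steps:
$K{\left(F,y \right)} = -3 + F + y$ ($K{\left(F,y \right)} = -3 + \left(F + y\right) = -3 + F + y$)
$O{\left(M \right)} = 2 M \left(-4 + M\right)$
$6 K{\left(2,N{\left(Z{\left(5 \right)} \right)} \right)} O{\left(1 \right)} = 6 \left(-3 + 2 + 4\right) 2 \cdot 1 \left(-4 + 1\right) = 6 \cdot 3 \cdot 2 \cdot 1 \left(-3\right) = 18 \left(-6\right) = -108$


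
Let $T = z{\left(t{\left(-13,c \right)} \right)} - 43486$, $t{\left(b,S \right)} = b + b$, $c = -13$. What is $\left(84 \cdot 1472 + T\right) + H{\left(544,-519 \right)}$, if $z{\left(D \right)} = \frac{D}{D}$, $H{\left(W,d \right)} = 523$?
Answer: $80686$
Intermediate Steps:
$t{\left(b,S \right)} = 2 b$
$z{\left(D \right)} = 1$
$T = -43485$ ($T = 1 - 43486 = -43485$)
$\left(84 \cdot 1472 + T\right) + H{\left(544,-519 \right)} = \left(84 \cdot 1472 - 43485\right) + 523 = \left(123648 - 43485\right) + 523 = 80163 + 523 = 80686$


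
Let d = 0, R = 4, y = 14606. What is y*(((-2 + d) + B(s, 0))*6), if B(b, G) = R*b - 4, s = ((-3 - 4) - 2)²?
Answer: 27868248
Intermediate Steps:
s = 81 (s = (-7 - 2)² = (-9)² = 81)
B(b, G) = -4 + 4*b (B(b, G) = 4*b - 4 = -4 + 4*b)
y*(((-2 + d) + B(s, 0))*6) = 14606*(((-2 + 0) + (-4 + 4*81))*6) = 14606*((-2 + (-4 + 324))*6) = 14606*((-2 + 320)*6) = 14606*(318*6) = 14606*1908 = 27868248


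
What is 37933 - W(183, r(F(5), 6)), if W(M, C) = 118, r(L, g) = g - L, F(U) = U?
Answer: 37815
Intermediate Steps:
37933 - W(183, r(F(5), 6)) = 37933 - 1*118 = 37933 - 118 = 37815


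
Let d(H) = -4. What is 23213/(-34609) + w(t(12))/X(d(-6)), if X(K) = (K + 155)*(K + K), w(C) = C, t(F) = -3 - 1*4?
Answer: -27799041/41807672 ≈ -0.66493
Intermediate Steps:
t(F) = -7 (t(F) = -3 - 4 = -7)
X(K) = 2*K*(155 + K) (X(K) = (155 + K)*(2*K) = 2*K*(155 + K))
23213/(-34609) + w(t(12))/X(d(-6)) = 23213/(-34609) - 7*(-1/(8*(155 - 4))) = 23213*(-1/34609) - 7/(2*(-4)*151) = -23213/34609 - 7/(-1208) = -23213/34609 - 7*(-1/1208) = -23213/34609 + 7/1208 = -27799041/41807672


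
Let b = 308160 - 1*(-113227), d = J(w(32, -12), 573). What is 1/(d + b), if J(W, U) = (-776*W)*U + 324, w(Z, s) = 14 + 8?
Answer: -1/9360545 ≈ -1.0683e-7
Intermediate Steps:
w(Z, s) = 22
J(W, U) = 324 - 776*U*W (J(W, U) = -776*U*W + 324 = 324 - 776*U*W)
d = -9781932 (d = 324 - 776*573*22 = 324 - 9782256 = -9781932)
b = 421387 (b = 308160 + 113227 = 421387)
1/(d + b) = 1/(-9781932 + 421387) = 1/(-9360545) = -1/9360545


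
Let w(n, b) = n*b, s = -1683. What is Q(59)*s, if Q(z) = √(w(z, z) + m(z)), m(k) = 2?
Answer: -15147*√43 ≈ -99326.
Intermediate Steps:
w(n, b) = b*n
Q(z) = √(2 + z²) (Q(z) = √(z*z + 2) = √(z² + 2) = √(2 + z²))
Q(59)*s = √(2 + 59²)*(-1683) = √(2 + 3481)*(-1683) = √3483*(-1683) = (9*√43)*(-1683) = -15147*√43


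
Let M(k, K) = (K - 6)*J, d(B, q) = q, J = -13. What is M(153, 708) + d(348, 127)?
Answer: -8999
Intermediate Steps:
M(k, K) = 78 - 13*K (M(k, K) = (K - 6)*(-13) = (-6 + K)*(-13) = 78 - 13*K)
M(153, 708) + d(348, 127) = (78 - 13*708) + 127 = (78 - 9204) + 127 = -9126 + 127 = -8999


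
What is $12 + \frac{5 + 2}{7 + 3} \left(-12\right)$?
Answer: $\frac{18}{5} \approx 3.6$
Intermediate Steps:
$12 + \frac{5 + 2}{7 + 3} \left(-12\right) = 12 + \frac{7}{10} \left(-12\right) = 12 - \frac{42}{5} = \frac{18}{5}$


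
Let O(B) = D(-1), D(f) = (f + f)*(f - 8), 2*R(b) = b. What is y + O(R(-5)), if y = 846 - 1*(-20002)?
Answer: 20866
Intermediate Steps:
R(b) = b/2
D(f) = 2*f*(-8 + f) (D(f) = (2*f)*(-8 + f) = 2*f*(-8 + f))
O(B) = 18 (O(B) = 2*(-1)*(-8 - 1) = 2*(-1)*(-9) = 18)
y = 20848 (y = 846 + 20002 = 20848)
y + O(R(-5)) = 20848 + 18 = 20866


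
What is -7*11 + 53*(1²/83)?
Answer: -6338/83 ≈ -76.361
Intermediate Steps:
-7*11 + 53*(1²/83) = -77 + 53*(1*(1/83)) = -77 + 53*(1/83) = -77 + 53/83 = -6338/83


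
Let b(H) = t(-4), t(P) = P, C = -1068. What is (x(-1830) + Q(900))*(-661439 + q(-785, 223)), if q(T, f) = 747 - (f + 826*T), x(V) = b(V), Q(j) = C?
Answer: 13405360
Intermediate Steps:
Q(j) = -1068
b(H) = -4
x(V) = -4
q(T, f) = 747 - f - 826*T (q(T, f) = 747 + (-f - 826*T) = 747 - f - 826*T)
(x(-1830) + Q(900))*(-661439 + q(-785, 223)) = (-4 - 1068)*(-661439 + (747 - 1*223 - 826*(-785))) = -1072*(-661439 + (747 - 223 + 648410)) = -1072*(-661439 + 648934) = -1072*(-12505) = 13405360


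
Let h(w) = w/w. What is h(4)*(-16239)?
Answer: -16239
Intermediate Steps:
h(w) = 1
h(4)*(-16239) = 1*(-16239) = -16239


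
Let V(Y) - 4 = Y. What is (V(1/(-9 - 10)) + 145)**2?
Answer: 8008900/361 ≈ 22185.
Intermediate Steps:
V(Y) = 4 + Y
(V(1/(-9 - 10)) + 145)**2 = ((4 + 1/(-9 - 10)) + 145)**2 = ((4 + 1/(-19)) + 145)**2 = ((4 - 1/19) + 145)**2 = (75/19 + 145)**2 = (2830/19)**2 = 8008900/361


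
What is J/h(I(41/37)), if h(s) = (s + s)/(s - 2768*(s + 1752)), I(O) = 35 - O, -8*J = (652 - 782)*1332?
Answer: -659821309875/418 ≈ -1.5785e+9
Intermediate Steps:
J = 21645 (J = -(652 - 782)*1332/8 = -(-65)*1332/4 = -⅛*(-173160) = 21645)
h(s) = 2*s/(-4849536 - 2767*s) (h(s) = (2*s)/(s - 2768*(1752 + s)) = (2*s)/(s + (-4849536 - 2768*s)) = (2*s)/(-4849536 - 2767*s) = 2*s/(-4849536 - 2767*s))
J/h(I(41/37)) = 21645/((-2*(35 - 41/37)/(4849536 + 2767*(35 - 41/37)))) = 21645/((-2*1254/37/(4849536 + 2767*(1254/37)))) = 21645/((-2*1254/37/(4849536 + 3469818/37))) = 21645/((-2*1254/37/182902650/37)) = 21645/((-2*1254/37*37/182902650)) = 21645/(-418/30483775) = 21645*(-30483775/418) = -659821309875/418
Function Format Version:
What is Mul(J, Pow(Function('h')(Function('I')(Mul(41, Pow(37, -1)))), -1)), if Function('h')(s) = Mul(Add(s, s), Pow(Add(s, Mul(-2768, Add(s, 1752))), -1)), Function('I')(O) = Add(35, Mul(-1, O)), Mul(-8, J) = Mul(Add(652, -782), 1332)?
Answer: Rational(-659821309875, 418) ≈ -1.5785e+9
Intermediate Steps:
J = 21645 (J = Mul(Rational(-1, 8), Mul(Add(652, -782), 1332)) = Mul(Rational(-1, 8), Mul(-130, 1332)) = Mul(Rational(-1, 8), -173160) = 21645)
Function('h')(s) = Mul(2, s, Pow(Add(-4849536, Mul(-2767, s)), -1)) (Function('h')(s) = Mul(Mul(2, s), Pow(Add(s, Mul(-2768, Add(1752, s))), -1)) = Mul(Mul(2, s), Pow(Add(s, Add(-4849536, Mul(-2768, s))), -1)) = Mul(Mul(2, s), Pow(Add(-4849536, Mul(-2767, s)), -1)) = Mul(2, s, Pow(Add(-4849536, Mul(-2767, s)), -1)))
Mul(J, Pow(Function('h')(Function('I')(Mul(41, Pow(37, -1)))), -1)) = Mul(21645, Pow(Mul(-2, Add(35, Mul(-1, Mul(41, Pow(37, -1)))), Pow(Add(4849536, Mul(2767, Add(35, Mul(-1, Mul(41, Pow(37, -1)))))), -1)), -1)) = Mul(21645, Pow(Mul(-2, Add(35, Mul(-1, Mul(41, Rational(1, 37)))), Pow(Add(4849536, Mul(2767, Add(35, Mul(-1, Mul(41, Rational(1, 37)))))), -1)), -1)) = Mul(21645, Pow(Mul(-2, Add(35, Mul(-1, Rational(41, 37))), Pow(Add(4849536, Mul(2767, Add(35, Mul(-1, Rational(41, 37))))), -1)), -1)) = Mul(21645, Pow(Mul(-2, Add(35, Rational(-41, 37)), Pow(Add(4849536, Mul(2767, Add(35, Rational(-41, 37)))), -1)), -1)) = Mul(21645, Pow(Mul(-2, Rational(1254, 37), Pow(Add(4849536, Mul(2767, Rational(1254, 37))), -1)), -1)) = Mul(21645, Pow(Mul(-2, Rational(1254, 37), Pow(Add(4849536, Rational(3469818, 37)), -1)), -1)) = Mul(21645, Pow(Mul(-2, Rational(1254, 37), Pow(Rational(182902650, 37), -1)), -1)) = Mul(21645, Pow(Mul(-2, Rational(1254, 37), Rational(37, 182902650)), -1)) = Mul(21645, Pow(Rational(-418, 30483775), -1)) = Mul(21645, Rational(-30483775, 418)) = Rational(-659821309875, 418)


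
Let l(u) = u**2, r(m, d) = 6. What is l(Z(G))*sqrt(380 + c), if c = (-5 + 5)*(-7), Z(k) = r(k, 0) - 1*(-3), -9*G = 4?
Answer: 162*sqrt(95) ≈ 1579.0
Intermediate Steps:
G = -4/9 (G = -1/9*4 = -4/9 ≈ -0.44444)
Z(k) = 9 (Z(k) = 6 - 1*(-3) = 6 + 3 = 9)
c = 0 (c = 0*(-7) = 0)
l(Z(G))*sqrt(380 + c) = 9**2*sqrt(380 + 0) = 81*sqrt(380) = 81*(2*sqrt(95)) = 162*sqrt(95)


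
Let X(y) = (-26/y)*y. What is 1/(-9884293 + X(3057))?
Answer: -1/9884319 ≈ -1.0117e-7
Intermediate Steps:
X(y) = -26
1/(-9884293 + X(3057)) = 1/(-9884293 - 26) = 1/(-9884319) = -1/9884319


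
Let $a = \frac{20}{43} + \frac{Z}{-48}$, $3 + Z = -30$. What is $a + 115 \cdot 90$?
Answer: $\frac{7121593}{688} \approx 10351.0$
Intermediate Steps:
$Z = -33$ ($Z = -3 - 30 = -33$)
$a = \frac{793}{688}$ ($a = \frac{20}{43} - \frac{33}{-48} = 20 \cdot \frac{1}{43} - - \frac{11}{16} = \frac{20}{43} + \frac{11}{16} = \frac{793}{688} \approx 1.1526$)
$a + 115 \cdot 90 = \frac{793}{688} + 115 \cdot 90 = \frac{793}{688} + 10350 = \frac{7121593}{688}$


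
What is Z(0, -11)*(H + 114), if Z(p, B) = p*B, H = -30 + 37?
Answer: 0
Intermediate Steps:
H = 7
Z(p, B) = B*p
Z(0, -11)*(H + 114) = (-11*0)*(7 + 114) = 0*121 = 0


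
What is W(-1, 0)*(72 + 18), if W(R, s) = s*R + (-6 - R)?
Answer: -450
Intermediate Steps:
W(R, s) = -6 - R + R*s (W(R, s) = R*s + (-6 - R) = -6 - R + R*s)
W(-1, 0)*(72 + 18) = (-6 - 1*(-1) - 1*0)*(72 + 18) = (-6 + 1 + 0)*90 = -5*90 = -450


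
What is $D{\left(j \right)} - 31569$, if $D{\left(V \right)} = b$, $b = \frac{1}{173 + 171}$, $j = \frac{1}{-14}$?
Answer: $- \frac{10859735}{344} \approx -31569.0$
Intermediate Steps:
$j = - \frac{1}{14} \approx -0.071429$
$b = \frac{1}{344} \approx 0.002907$
$D{\left(V \right)} = \frac{1}{344}$
$D{\left(j \right)} - 31569 = \frac{1}{344} - 31569 = - \frac{10859735}{344}$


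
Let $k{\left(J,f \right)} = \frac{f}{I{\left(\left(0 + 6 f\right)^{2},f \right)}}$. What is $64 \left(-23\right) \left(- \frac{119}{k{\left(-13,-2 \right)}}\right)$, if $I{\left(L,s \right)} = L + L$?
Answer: $-25224192$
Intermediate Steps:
$I{\left(L,s \right)} = 2 L$
$k{\left(J,f \right)} = \frac{1}{72 f}$ ($k{\left(J,f \right)} = \frac{f}{2 \left(0 + 6 f\right)^{2}} = \frac{f}{2 \left(6 f\right)^{2}} = \frac{f}{2 \cdot 36 f^{2}} = \frac{f}{72 f^{2}} = f \frac{1}{72 f^{2}} = \frac{1}{72 f}$)
$64 \left(-23\right) \left(- \frac{119}{k{\left(-13,-2 \right)}}\right) = 64 \left(-23\right) \left(- \frac{119}{\frac{1}{72} \frac{1}{-2}}\right) = - 1472 \left(- \frac{119}{\frac{1}{72} \left(- \frac{1}{2}\right)}\right) = - 1472 \left(- \frac{119}{- \frac{1}{144}}\right) = - 1472 \left(\left(-119\right) \left(-144\right)\right) = \left(-1472\right) 17136 = -25224192$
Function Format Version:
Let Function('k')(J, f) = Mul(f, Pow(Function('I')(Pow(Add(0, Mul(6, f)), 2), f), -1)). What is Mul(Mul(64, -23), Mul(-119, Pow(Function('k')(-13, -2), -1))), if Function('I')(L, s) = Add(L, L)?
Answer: -25224192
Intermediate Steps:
Function('I')(L, s) = Mul(2, L)
Function('k')(J, f) = Mul(Rational(1, 72), Pow(f, -1)) (Function('k')(J, f) = Mul(f, Pow(Mul(2, Pow(Add(0, Mul(6, f)), 2)), -1)) = Mul(f, Pow(Mul(2, Pow(Mul(6, f), 2)), -1)) = Mul(f, Pow(Mul(2, Mul(36, Pow(f, 2))), -1)) = Mul(f, Pow(Mul(72, Pow(f, 2)), -1)) = Mul(f, Mul(Rational(1, 72), Pow(f, -2))) = Mul(Rational(1, 72), Pow(f, -1)))
Mul(Mul(64, -23), Mul(-119, Pow(Function('k')(-13, -2), -1))) = Mul(Mul(64, -23), Mul(-119, Pow(Mul(Rational(1, 72), Pow(-2, -1)), -1))) = Mul(-1472, Mul(-119, Pow(Mul(Rational(1, 72), Rational(-1, 2)), -1))) = Mul(-1472, Mul(-119, Pow(Rational(-1, 144), -1))) = Mul(-1472, Mul(-119, -144)) = Mul(-1472, 17136) = -25224192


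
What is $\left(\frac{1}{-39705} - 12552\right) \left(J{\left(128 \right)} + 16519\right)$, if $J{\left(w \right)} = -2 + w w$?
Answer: $- \frac{5465702324687}{13235} \approx -4.1297 \cdot 10^{8}$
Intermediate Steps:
$J{\left(w \right)} = -2 + w^{2}$
$\left(\frac{1}{-39705} - 12552\right) \left(J{\left(128 \right)} + 16519\right) = \left(\frac{1}{-39705} - 12552\right) \left(\left(-2 + 128^{2}\right) + 16519\right) = \left(- \frac{1}{39705} - 12552\right) \left(\left(-2 + 16384\right) + 16519\right) = - \frac{498377161 \left(16382 + 16519\right)}{39705} = \left(- \frac{498377161}{39705}\right) 32901 = - \frac{5465702324687}{13235}$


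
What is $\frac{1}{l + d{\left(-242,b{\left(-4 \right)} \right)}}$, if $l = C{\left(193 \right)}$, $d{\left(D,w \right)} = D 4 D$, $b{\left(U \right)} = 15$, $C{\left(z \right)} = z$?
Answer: $\frac{1}{234449} \approx 4.2653 \cdot 10^{-6}$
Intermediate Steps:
$d{\left(D,w \right)} = 4 D^{2}$ ($d{\left(D,w \right)} = 4 D D = 4 D^{2}$)
$l = 193$
$\frac{1}{l + d{\left(-242,b{\left(-4 \right)} \right)}} = \frac{1}{193 + 4 \left(-242\right)^{2}} = \frac{1}{193 + 4 \cdot 58564} = \frac{1}{193 + 234256} = \frac{1}{234449}$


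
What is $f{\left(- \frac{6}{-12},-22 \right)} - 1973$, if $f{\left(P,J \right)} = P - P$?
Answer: $-1973$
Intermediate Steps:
$f{\left(P,J \right)} = 0$
$f{\left(- \frac{6}{-12},-22 \right)} - 1973 = 0 - 1973 = -1973$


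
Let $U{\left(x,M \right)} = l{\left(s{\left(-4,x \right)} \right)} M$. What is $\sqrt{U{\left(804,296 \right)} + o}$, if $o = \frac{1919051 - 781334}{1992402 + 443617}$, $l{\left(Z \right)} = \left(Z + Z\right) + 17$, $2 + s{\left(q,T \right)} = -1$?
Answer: $\frac{\sqrt{19324489478812039}}{2436019} \approx 57.065$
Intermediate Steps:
$s{\left(q,T \right)} = -3$ ($s{\left(q,T \right)} = -2 - 1 = -3$)
$l{\left(Z \right)} = 17 + 2 Z$ ($l{\left(Z \right)} = 2 Z + 17 = 17 + 2 Z$)
$U{\left(x,M \right)} = 11 M$ ($U{\left(x,M \right)} = \left(17 + 2 \left(-3\right)\right) M = \left(17 - 6\right) M = 11 M$)
$o = \frac{1137717}{2436019} \approx 0.46704$
$\sqrt{U{\left(804,296 \right)} + o} = \sqrt{11 \cdot 296 + \frac{1137717}{2436019}} = \sqrt{3256 + \frac{1137717}{2436019}} = \sqrt{\frac{7932815581}{2436019}} = \frac{\sqrt{19324489478812039}}{2436019}$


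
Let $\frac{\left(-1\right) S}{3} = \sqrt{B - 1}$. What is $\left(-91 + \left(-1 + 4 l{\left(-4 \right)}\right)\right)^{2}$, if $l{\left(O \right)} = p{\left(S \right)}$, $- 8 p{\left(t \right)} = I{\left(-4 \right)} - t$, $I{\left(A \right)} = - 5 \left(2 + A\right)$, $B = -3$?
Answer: $9400 + 582 i \approx 9400.0 + 582.0 i$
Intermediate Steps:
$I{\left(A \right)} = -10 - 5 A$
$S = - 6 i$ ($S = - 3 \sqrt{-3 - 1} = - 3 \sqrt{-4} = - 3 \cdot 2 i = - 6 i \approx - 6.0 i$)
$p{\left(t \right)} = - \frac{5}{4} + \frac{t}{8}$ ($p{\left(t \right)} = - \frac{\left(-10 - -20\right) - t}{8} = - \frac{\left(-10 + 20\right) - t}{8} = - \frac{10 - t}{8} = - \frac{5}{4} + \frac{t}{8}$)
$l{\left(O \right)} = - \frac{5}{4} - \frac{3 i}{4}$ ($l{\left(O \right)} = - \frac{5}{4} + \frac{\left(-6\right) i}{8} = - \frac{5}{4} - \frac{3 i}{4}$)
$\left(-91 + \left(-1 + 4 l{\left(-4 \right)}\right)\right)^{2} = \left(-91 - \left(1 - 4 \left(- \frac{5}{4} - \frac{3 i}{4}\right)\right)\right)^{2} = \left(-91 - \left(6 + 3 i\right)\right)^{2} = \left(-97 - 3 i\right)^{2}$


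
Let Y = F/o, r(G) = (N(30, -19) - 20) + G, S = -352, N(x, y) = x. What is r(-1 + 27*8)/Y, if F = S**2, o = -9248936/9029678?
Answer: -260126325/139851652864 ≈ -0.0018600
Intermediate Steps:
o = -4624468/4514839 (o = -9248936*1/9029678 = -4624468/4514839 ≈ -1.0243)
F = 123904 (F = (-352)**2 = 123904)
r(G) = 10 + G (r(G) = (30 - 20) + G = 10 + G)
Y = -139851652864/1156117 (Y = 123904/(-4624468/4514839) = 123904*(-4514839/4624468) = -139851652864/1156117 ≈ -1.2097e+5)
r(-1 + 27*8)/Y = (10 + (-1 + 27*8))/(-139851652864/1156117) = (10 + (-1 + 216))*(-1156117/139851652864) = (10 + 215)*(-1156117/139851652864) = 225*(-1156117/139851652864) = -260126325/139851652864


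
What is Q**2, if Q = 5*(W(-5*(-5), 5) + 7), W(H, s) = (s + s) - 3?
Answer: 4900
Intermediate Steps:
W(H, s) = -3 + 2*s (W(H, s) = 2*s - 3 = -3 + 2*s)
Q = 70 (Q = 5*((-3 + 2*5) + 7) = 5*((-3 + 10) + 7) = 5*(7 + 7) = 5*14 = 70)
Q**2 = 70**2 = 4900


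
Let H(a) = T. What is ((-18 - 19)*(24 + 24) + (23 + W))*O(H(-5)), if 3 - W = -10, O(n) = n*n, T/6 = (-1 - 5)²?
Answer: -81181440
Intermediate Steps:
T = 216 (T = 6*(-1 - 5)² = 6*(-6)² = 6*36 = 216)
H(a) = 216
O(n) = n²
W = 13 (W = 3 - 1*(-10) = 3 + 10 = 13)
((-18 - 19)*(24 + 24) + (23 + W))*O(H(-5)) = ((-18 - 19)*(24 + 24) + (23 + 13))*216² = (-37*48 + 36)*46656 = (-1776 + 36)*46656 = -1740*46656 = -81181440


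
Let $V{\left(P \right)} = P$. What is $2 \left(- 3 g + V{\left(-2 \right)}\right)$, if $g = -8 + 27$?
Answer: $-118$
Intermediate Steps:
$g = 19$
$2 \left(- 3 g + V{\left(-2 \right)}\right) = 2 \left(\left(-3\right) 19 - 2\right) = 2 \left(-57 - 2\right) = 2 \left(-59\right) = -118$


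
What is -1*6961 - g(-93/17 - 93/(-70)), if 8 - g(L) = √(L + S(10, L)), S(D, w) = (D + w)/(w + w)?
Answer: -6969 + I*√41707861427715/2932755 ≈ -6969.0 + 2.2021*I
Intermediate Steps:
S(D, w) = (D + w)/(2*w) (S(D, w) = (D + w)/((2*w)) = (D + w)*(1/(2*w)) = (D + w)/(2*w))
g(L) = 8 - √(L + (10 + L)/(2*L))
-1*6961 - g(-93/17 - 93/(-70)) = -1*6961 - (8 - √(2 + 4*(-93/17 - 93/(-70)) + 20/(-93/17 - 93/(-70)))/2) = -6961 - (8 - √(2 + 4*(-93*1/17 - 93*(-1/70)) + 20/(-93*1/17 - 93*(-1/70)))/2) = -6961 - (8 - √(2 + 4*(-93/17 + 93/70) + 20/(-93/17 + 93/70))/2) = -6961 - (8 - √(2 + 4*(-4929/1190) + 20/(-4929/1190))/2) = -6961 - (8 - √(2 - 9858/595 + 20*(-1190/4929))/2) = -6961 - (8 - √(2 - 9858/595 - 23800/4929)/2) = -6961 - (8 - I*√41707861427715/2932755) = -6961 + (-8 + I*√41707861427715/2932755) = -6969 + I*√41707861427715/2932755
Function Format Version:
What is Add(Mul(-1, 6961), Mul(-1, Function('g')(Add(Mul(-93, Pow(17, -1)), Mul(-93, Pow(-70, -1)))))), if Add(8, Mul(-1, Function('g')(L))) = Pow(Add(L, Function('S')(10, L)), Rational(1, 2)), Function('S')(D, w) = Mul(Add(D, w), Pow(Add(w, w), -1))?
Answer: Add(-6969, Mul(Rational(1, 2932755), I, Pow(41707861427715, Rational(1, 2)))) ≈ Add(-6969.0, Mul(2.2021, I))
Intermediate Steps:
Function('S')(D, w) = Mul(Rational(1, 2), Pow(w, -1), Add(D, w)) (Function('S')(D, w) = Mul(Add(D, w), Pow(Mul(2, w), -1)) = Mul(Add(D, w), Mul(Rational(1, 2), Pow(w, -1))) = Mul(Rational(1, 2), Pow(w, -1), Add(D, w)))
Function('g')(L) = Add(8, Mul(-1, Pow(Add(L, Mul(Rational(1, 2), Pow(L, -1), Add(10, L))), Rational(1, 2))))
Add(Mul(-1, 6961), Mul(-1, Function('g')(Add(Mul(-93, Pow(17, -1)), Mul(-93, Pow(-70, -1)))))) = Add(Mul(-1, 6961), Mul(-1, Add(8, Mul(Rational(-1, 2), Pow(Add(2, Mul(4, Add(Mul(-93, Pow(17, -1)), Mul(-93, Pow(-70, -1)))), Mul(20, Pow(Add(Mul(-93, Pow(17, -1)), Mul(-93, Pow(-70, -1))), -1))), Rational(1, 2)))))) = Add(-6961, Mul(-1, Add(8, Mul(Rational(-1, 2), Pow(Add(2, Mul(4, Add(Mul(-93, Rational(1, 17)), Mul(-93, Rational(-1, 70)))), Mul(20, Pow(Add(Mul(-93, Rational(1, 17)), Mul(-93, Rational(-1, 70))), -1))), Rational(1, 2)))))) = Add(-6961, Mul(-1, Add(8, Mul(Rational(-1, 2), Pow(Add(2, Mul(4, Add(Rational(-93, 17), Rational(93, 70))), Mul(20, Pow(Add(Rational(-93, 17), Rational(93, 70)), -1))), Rational(1, 2)))))) = Add(-6961, Mul(-1, Add(8, Mul(Rational(-1, 2), Pow(Add(2, Mul(4, Rational(-4929, 1190)), Mul(20, Pow(Rational(-4929, 1190), -1))), Rational(1, 2)))))) = Add(-6961, Mul(-1, Add(8, Mul(Rational(-1, 2), Pow(Add(2, Rational(-9858, 595), Mul(20, Rational(-1190, 4929))), Rational(1, 2)))))) = Add(-6961, Mul(-1, Add(8, Mul(Rational(-1, 2), Pow(Add(2, Rational(-9858, 595), Rational(-23800, 4929)), Rational(1, 2)))))) = Add(-6961, Mul(-1, Add(8, Mul(Rational(-1, 2), Pow(Rational(-56885572, 2932755), Rational(1, 2)))))) = Add(-6961, Mul(-1, Add(8, Mul(Rational(-1, 2), Mul(Rational(2, 2932755), I, Pow(41707861427715, Rational(1, 2))))))) = Add(-6961, Mul(-1, Add(8, Mul(Rational(-1, 2932755), I, Pow(41707861427715, Rational(1, 2)))))) = Add(-6961, Add(-8, Mul(Rational(1, 2932755), I, Pow(41707861427715, Rational(1, 2))))) = Add(-6969, Mul(Rational(1, 2932755), I, Pow(41707861427715, Rational(1, 2))))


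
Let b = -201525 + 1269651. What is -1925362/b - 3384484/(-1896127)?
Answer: -17837757995/1012651274001 ≈ -0.017615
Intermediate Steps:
b = 1068126
-1925362/b - 3384484/(-1896127) = -1925362/1068126 - 3384484/(-1896127) = -1925362*1/1068126 - 3384484*(-1/1896127) = -962681/534063 + 3384484/1896127 = -17837757995/1012651274001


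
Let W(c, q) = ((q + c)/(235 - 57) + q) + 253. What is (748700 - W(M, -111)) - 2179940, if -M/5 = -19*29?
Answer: -127394320/89 ≈ -1.4314e+6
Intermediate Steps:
M = 2755 (M = -(-95)*29 = -5*(-551) = 2755)
W(c, q) = 253 + c/178 + 179*q/178 (W(c, q) = ((c + q)/178 + q) + 253 = ((c + q)*(1/178) + q) + 253 = ((c/178 + q/178) + q) + 253 = (c/178 + 179*q/178) + 253 = 253 + c/178 + 179*q/178)
(748700 - W(M, -111)) - 2179940 = (748700 - (253 + (1/178)*2755 + (179/178)*(-111))) - 2179940 = (748700 - (253 + 2755/178 - 19869/178)) - 2179940 = (748700 - 1*13960/89) - 2179940 = (748700 - 13960/89) - 2179940 = 66620340/89 - 2179940 = -127394320/89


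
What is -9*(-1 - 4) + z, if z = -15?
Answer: 30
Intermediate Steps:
-9*(-1 - 4) + z = -9*(-1 - 4) - 15 = -9*(-5) - 15 = 45 - 15 = 30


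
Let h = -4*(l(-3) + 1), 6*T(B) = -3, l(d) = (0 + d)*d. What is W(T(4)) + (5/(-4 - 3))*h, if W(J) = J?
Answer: 393/14 ≈ 28.071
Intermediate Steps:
l(d) = d² (l(d) = d*d = d²)
T(B) = -½ (T(B) = (⅙)*(-3) = -½)
h = -40 (h = -4*((-3)² + 1) = -4*(9 + 1) = -4*10 = -40)
W(T(4)) + (5/(-4 - 3))*h = -½ + (5/(-4 - 3))*(-40) = -½ + (5/(-7))*(-40) = -½ - ⅐*5*(-40) = -½ - 5/7*(-40) = -½ + 200/7 = 393/14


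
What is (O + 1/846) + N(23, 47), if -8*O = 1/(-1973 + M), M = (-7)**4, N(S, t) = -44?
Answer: -63726199/1448352 ≈ -43.999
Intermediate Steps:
M = 2401
O = -1/3424 (O = -1/(8*(-1973 + 2401)) = -1/8/428 = -1/8*1/428 = -1/3424 ≈ -0.00029206)
(O + 1/846) + N(23, 47) = (-1/3424 + 1/846) - 44 = 1289/1448352 - 44 = -63726199/1448352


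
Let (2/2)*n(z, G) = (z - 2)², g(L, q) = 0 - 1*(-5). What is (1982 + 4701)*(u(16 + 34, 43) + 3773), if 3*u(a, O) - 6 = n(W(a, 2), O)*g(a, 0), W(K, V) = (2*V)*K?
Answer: 461895545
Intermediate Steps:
W(K, V) = 2*K*V
g(L, q) = 5 (g(L, q) = 0 + 5 = 5)
n(z, G) = (-2 + z)² (n(z, G) = (z - 2)² = (-2 + z)²)
u(a, O) = 2 + 5*(-2 + 4*a)²/3 (u(a, O) = 2 + ((-2 + 2*a*2)²*5)/3 = 2 + ((-2 + 4*a)²*5)/3 = 2 + (5*(-2 + 4*a)²)/3 = 2 + 5*(-2 + 4*a)²/3)
(1982 + 4701)*(u(16 + 34, 43) + 3773) = (1982 + 4701)*((2 + 20*(-1 + 2*(16 + 34))²/3) + 3773) = 6683*((2 + 20*(-1 + 2*50)²/3) + 3773) = 6683*((2 + 20*(-1 + 100)²/3) + 3773) = 6683*((2 + (20/3)*99²) + 3773) = 6683*((2 + (20/3)*9801) + 3773) = 6683*((2 + 65340) + 3773) = 6683*(65342 + 3773) = 6683*69115 = 461895545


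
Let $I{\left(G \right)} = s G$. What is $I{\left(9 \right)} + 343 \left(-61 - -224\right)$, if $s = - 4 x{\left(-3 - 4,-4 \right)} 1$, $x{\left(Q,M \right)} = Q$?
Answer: $56161$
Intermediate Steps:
$s = 28$ ($s = - 4 \left(-3 - 4\right) 1 = \left(-4\right) \left(-7\right) 1 = 28 \cdot 1 = 28$)
$I{\left(G \right)} = 28 G$
$I{\left(9 \right)} + 343 \left(-61 - -224\right) = 28 \cdot 9 + 343 \left(-61 - -224\right) = 252 + 343 \left(-61 + 224\right) = 252 + 343 \cdot 163 = 252 + 55909 = 56161$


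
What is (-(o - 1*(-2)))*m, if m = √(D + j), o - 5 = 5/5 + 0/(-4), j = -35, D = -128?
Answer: -8*I*√163 ≈ -102.14*I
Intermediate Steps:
o = 6 (o = 5 + (5/5 + 0/(-4)) = 5 + (5*(⅕) + 0*(-¼)) = 5 + (1 + 0) = 5 + 1 = 6)
m = I*√163 (m = √(-128 - 35) = √(-163) = I*√163 ≈ 12.767*I)
(-(o - 1*(-2)))*m = (-(6 - 1*(-2)))*(I*√163) = (-(6 + 2))*(I*√163) = (-1*8)*(I*√163) = -8*I*√163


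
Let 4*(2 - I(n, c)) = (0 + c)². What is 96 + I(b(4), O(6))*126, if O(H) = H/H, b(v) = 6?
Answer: 633/2 ≈ 316.50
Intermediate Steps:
O(H) = 1
I(n, c) = 2 - c²/4 (I(n, c) = 2 - (0 + c)²/4 = 2 - c²/4)
96 + I(b(4), O(6))*126 = 96 + (2 - ¼*1²)*126 = 96 + (2 - ¼*1)*126 = 96 + (2 - ¼)*126 = 96 + (7/4)*126 = 96 + 441/2 = 633/2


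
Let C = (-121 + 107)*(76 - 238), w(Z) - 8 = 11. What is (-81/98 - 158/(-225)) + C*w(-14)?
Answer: 950175859/22050 ≈ 43092.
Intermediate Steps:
w(Z) = 19 (w(Z) = 8 + 11 = 19)
C = 2268 (C = -14*(-162) = 2268)
(-81/98 - 158/(-225)) + C*w(-14) = (-81/98 - 158/(-225)) + 2268*19 = (-81*1/98 - 158*(-1/225)) + 43092 = (-81/98 + 158/225) + 43092 = -2741/22050 + 43092 = 950175859/22050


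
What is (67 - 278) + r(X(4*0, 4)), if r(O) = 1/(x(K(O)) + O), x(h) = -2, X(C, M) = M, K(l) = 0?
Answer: -421/2 ≈ -210.50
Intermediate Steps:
r(O) = 1/(-2 + O)
(67 - 278) + r(X(4*0, 4)) = (67 - 278) + 1/(-2 + 4) = -211 + 1/2 = -421/2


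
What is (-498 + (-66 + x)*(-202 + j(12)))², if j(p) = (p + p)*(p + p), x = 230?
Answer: 3701262244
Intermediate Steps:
j(p) = 4*p² (j(p) = (2*p)*(2*p) = 4*p²)
(-498 + (-66 + x)*(-202 + j(12)))² = (-498 + (-66 + 230)*(-202 + 4*12²))² = (-498 + 164*(-202 + 4*144))² = (-498 + 164*(-202 + 576))² = (-498 + 164*374)² = (-498 + 61336)² = 60838² = 3701262244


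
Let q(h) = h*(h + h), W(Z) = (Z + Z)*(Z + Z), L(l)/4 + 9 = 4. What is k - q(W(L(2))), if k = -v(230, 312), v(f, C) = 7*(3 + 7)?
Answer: -5120070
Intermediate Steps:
v(f, C) = 70 (v(f, C) = 7*10 = 70)
L(l) = -20 (L(l) = -36 + 4*4 = -36 + 16 = -20)
W(Z) = 4*Z**2 (W(Z) = (2*Z)*(2*Z) = 4*Z**2)
q(h) = 2*h**2 (q(h) = h*(2*h) = 2*h**2)
k = -70 (k = -1*70 = -70)
k - q(W(L(2))) = -70 - 2*(4*(-20)**2)**2 = -70 - 2*(4*400)**2 = -70 - 2*1600**2 = -70 - 2*2560000 = -70 - 1*5120000 = -70 - 5120000 = -5120070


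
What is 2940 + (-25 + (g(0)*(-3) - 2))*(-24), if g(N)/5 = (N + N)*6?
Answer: 3588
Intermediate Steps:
g(N) = 60*N (g(N) = 5*((N + N)*6) = 5*((2*N)*6) = 5*(12*N) = 60*N)
2940 + (-25 + (g(0)*(-3) - 2))*(-24) = 2940 + (-25 + ((60*0)*(-3) - 2))*(-24) = 2940 + (-25 + (0*(-3) - 2))*(-24) = 2940 + (-25 + (0 - 2))*(-24) = 2940 + (-25 - 2)*(-24) = 2940 - 27*(-24) = 2940 + 648 = 3588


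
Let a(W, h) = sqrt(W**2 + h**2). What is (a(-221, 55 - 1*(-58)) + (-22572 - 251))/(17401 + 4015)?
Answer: -22823/21416 + sqrt(61610)/21416 ≈ -1.0541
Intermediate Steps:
(a(-221, 55 - 1*(-58)) + (-22572 - 251))/(17401 + 4015) = (sqrt((-221)**2 + (55 - 1*(-58))**2) + (-22572 - 251))/(17401 + 4015) = (sqrt(48841 + (55 + 58)**2) - 22823)/21416 = (sqrt(48841 + 113**2) - 22823)*(1/21416) = (sqrt(48841 + 12769) - 22823)*(1/21416) = (sqrt(61610) - 22823)*(1/21416) = (-22823 + sqrt(61610))*(1/21416) = -22823/21416 + sqrt(61610)/21416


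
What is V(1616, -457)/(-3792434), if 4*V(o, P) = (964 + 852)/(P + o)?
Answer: -227/2197715503 ≈ -1.0329e-7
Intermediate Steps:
V(o, P) = 454/(P + o) (V(o, P) = ((964 + 852)/(P + o))/4 = (1816/(P + o))/4 = 454/(P + o))
V(1616, -457)/(-3792434) = (454/(-457 + 1616))/(-3792434) = (454/1159)*(-1/3792434) = -227/2197715503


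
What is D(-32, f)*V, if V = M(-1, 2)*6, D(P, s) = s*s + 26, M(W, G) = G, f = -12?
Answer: 2040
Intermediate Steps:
D(P, s) = 26 + s² (D(P, s) = s² + 26 = 26 + s²)
V = 12 (V = 2*6 = 12)
D(-32, f)*V = (26 + (-12)²)*12 = (26 + 144)*12 = 170*12 = 2040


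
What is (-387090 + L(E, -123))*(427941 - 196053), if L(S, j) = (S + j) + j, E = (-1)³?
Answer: -89818802256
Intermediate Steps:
E = -1
L(S, j) = S + 2*j
(-387090 + L(E, -123))*(427941 - 196053) = (-387090 + (-1 + 2*(-123)))*(427941 - 196053) = (-387090 + (-1 - 246))*231888 = (-387090 - 247)*231888 = -387337*231888 = -89818802256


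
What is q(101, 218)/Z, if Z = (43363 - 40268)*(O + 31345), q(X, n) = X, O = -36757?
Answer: -101/16750140 ≈ -6.0298e-6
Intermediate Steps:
Z = -16750140 (Z = (43363 - 40268)*(-36757 + 31345) = 3095*(-5412) = -16750140)
q(101, 218)/Z = 101/(-16750140) = 101*(-1/16750140) = -101/16750140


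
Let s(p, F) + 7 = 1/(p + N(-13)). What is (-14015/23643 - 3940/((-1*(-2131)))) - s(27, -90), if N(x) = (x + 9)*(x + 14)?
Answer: 5231871425/1158814359 ≈ 4.5148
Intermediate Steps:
N(x) = (9 + x)*(14 + x)
s(p, F) = -7 + 1/(-4 + p) (s(p, F) = -7 + 1/(p + (126 + (-13)² + 23*(-13))) = -7 + 1/(p + (126 + 169 - 299)) = -7 + 1/(p - 4) = -7 + 1/(-4 + p))
(-14015/23643 - 3940/((-1*(-2131)))) - s(27, -90) = (-14015/23643 - 3940/((-1*(-2131)))) - (29 - 7*27)/(-4 + 27) = (-14015*1/23643 - 3940/2131) - (29 - 189)/23 = (-14015/23643 - 3940*1/2131) - (-160)/23 = (-14015/23643 - 3940/2131) - 1*(-160/23) = -123019385/50383233 + 160/23 = 5231871425/1158814359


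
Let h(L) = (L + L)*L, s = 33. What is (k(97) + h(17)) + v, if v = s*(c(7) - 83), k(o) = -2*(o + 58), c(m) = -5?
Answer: -2636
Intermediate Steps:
k(o) = -116 - 2*o (k(o) = -2*(58 + o) = -116 - 2*o)
v = -2904 (v = 33*(-5 - 83) = 33*(-88) = -2904)
h(L) = 2*L² (h(L) = (2*L)*L = 2*L²)
(k(97) + h(17)) + v = ((-116 - 2*97) + 2*17²) - 2904 = ((-116 - 194) + 2*289) - 2904 = (-310 + 578) - 2904 = 268 - 2904 = -2636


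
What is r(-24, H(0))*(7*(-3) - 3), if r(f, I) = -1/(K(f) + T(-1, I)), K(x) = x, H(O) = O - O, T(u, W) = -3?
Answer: -8/9 ≈ -0.88889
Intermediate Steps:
H(O) = 0
r(f, I) = -1/(-3 + f) (r(f, I) = -1/(f - 3) = -1/(-3 + f))
r(-24, H(0))*(7*(-3) - 3) = (-1/(-3 - 24))*(7*(-3) - 3) = (-1/(-27))*(-21 - 3) = -1*(-1/27)*(-24) = (1/27)*(-24) = -8/9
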